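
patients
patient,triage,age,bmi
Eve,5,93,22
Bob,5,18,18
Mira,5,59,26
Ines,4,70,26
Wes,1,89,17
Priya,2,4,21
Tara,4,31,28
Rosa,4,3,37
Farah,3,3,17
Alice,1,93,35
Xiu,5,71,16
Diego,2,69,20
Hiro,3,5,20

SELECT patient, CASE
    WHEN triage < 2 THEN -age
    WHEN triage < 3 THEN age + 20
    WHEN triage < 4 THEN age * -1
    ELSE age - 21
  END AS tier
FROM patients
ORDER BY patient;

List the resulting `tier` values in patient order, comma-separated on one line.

-93, -3, 89, 72, -3, -5, 49, 38, 24, -18, 10, -89, 50

patient=Alice: triage < 2 → -93
patient=Bob: ELSE → -3
patient=Diego: triage < 3 → 89
patient=Eve: ELSE → 72
patient=Farah: triage < 4 → -3
patient=Hiro: triage < 4 → -5
patient=Ines: ELSE → 49
patient=Mira: ELSE → 38
patient=Priya: triage < 3 → 24
patient=Rosa: ELSE → -18
patient=Tara: ELSE → 10
patient=Wes: triage < 2 → -89
patient=Xiu: ELSE → 50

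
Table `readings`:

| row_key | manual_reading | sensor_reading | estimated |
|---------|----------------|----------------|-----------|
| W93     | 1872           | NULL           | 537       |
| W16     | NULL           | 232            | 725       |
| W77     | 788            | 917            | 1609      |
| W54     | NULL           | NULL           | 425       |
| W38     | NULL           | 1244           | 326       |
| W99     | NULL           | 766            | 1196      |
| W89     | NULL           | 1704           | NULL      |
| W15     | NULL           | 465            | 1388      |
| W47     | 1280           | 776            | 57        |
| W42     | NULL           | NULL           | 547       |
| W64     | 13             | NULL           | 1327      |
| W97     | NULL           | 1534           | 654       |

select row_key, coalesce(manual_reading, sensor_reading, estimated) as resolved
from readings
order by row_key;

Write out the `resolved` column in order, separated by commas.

465, 232, 1244, 547, 1280, 425, 13, 788, 1704, 1872, 1534, 766

row_key=W15: manual_reading=NULL, sensor_reading=465 → 465
row_key=W16: manual_reading=NULL, sensor_reading=232 → 232
row_key=W38: manual_reading=NULL, sensor_reading=1244 → 1244
row_key=W42: manual_reading=NULL, sensor_reading=NULL, estimated=547 → 547
row_key=W47: manual_reading=1280 → 1280
row_key=W54: manual_reading=NULL, sensor_reading=NULL, estimated=425 → 425
row_key=W64: manual_reading=13 → 13
row_key=W77: manual_reading=788 → 788
row_key=W89: manual_reading=NULL, sensor_reading=1704 → 1704
row_key=W93: manual_reading=1872 → 1872
row_key=W97: manual_reading=NULL, sensor_reading=1534 → 1534
row_key=W99: manual_reading=NULL, sensor_reading=766 → 766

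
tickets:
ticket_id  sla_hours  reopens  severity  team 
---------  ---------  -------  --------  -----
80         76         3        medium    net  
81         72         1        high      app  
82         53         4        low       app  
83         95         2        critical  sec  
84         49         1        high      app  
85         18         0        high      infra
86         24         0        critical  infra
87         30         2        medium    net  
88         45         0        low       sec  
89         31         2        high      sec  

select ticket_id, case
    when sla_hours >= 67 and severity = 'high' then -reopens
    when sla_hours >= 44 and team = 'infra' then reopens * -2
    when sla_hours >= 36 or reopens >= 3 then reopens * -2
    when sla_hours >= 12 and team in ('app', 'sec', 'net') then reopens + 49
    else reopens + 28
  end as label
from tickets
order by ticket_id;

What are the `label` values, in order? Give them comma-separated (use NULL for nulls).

-6, -1, -8, -4, -2, 28, 28, 51, 0, 51

ticket_id=80: sla_hours >= 36 or reopens >= 3 → -6
ticket_id=81: sla_hours >= 67 and severity = 'high' → -1
ticket_id=82: sla_hours >= 36 or reopens >= 3 → -8
ticket_id=83: sla_hours >= 36 or reopens >= 3 → -4
ticket_id=84: sla_hours >= 36 or reopens >= 3 → -2
ticket_id=85: ELSE → 28
ticket_id=86: ELSE → 28
ticket_id=87: sla_hours >= 12 and team in ('app', 'sec', 'net') → 51
ticket_id=88: sla_hours >= 36 or reopens >= 3 → 0
ticket_id=89: sla_hours >= 12 and team in ('app', 'sec', 'net') → 51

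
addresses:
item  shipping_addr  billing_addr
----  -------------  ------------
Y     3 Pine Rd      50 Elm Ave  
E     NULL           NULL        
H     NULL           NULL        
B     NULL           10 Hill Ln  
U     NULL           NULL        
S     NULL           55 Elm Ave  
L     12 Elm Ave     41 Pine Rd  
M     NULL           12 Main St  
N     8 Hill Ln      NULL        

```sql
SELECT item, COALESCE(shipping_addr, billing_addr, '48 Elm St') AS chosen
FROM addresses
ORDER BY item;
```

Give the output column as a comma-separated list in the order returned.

item=B: shipping_addr=NULL, billing_addr=10 Hill Ln → 10 Hill Ln
item=E: shipping_addr=NULL, billing_addr=NULL, → literal 48 Elm St → 48 Elm St
item=H: shipping_addr=NULL, billing_addr=NULL, → literal 48 Elm St → 48 Elm St
item=L: shipping_addr=12 Elm Ave → 12 Elm Ave
item=M: shipping_addr=NULL, billing_addr=12 Main St → 12 Main St
item=N: shipping_addr=8 Hill Ln → 8 Hill Ln
item=S: shipping_addr=NULL, billing_addr=55 Elm Ave → 55 Elm Ave
item=U: shipping_addr=NULL, billing_addr=NULL, → literal 48 Elm St → 48 Elm St
item=Y: shipping_addr=3 Pine Rd → 3 Pine Rd

10 Hill Ln, 48 Elm St, 48 Elm St, 12 Elm Ave, 12 Main St, 8 Hill Ln, 55 Elm Ave, 48 Elm St, 3 Pine Rd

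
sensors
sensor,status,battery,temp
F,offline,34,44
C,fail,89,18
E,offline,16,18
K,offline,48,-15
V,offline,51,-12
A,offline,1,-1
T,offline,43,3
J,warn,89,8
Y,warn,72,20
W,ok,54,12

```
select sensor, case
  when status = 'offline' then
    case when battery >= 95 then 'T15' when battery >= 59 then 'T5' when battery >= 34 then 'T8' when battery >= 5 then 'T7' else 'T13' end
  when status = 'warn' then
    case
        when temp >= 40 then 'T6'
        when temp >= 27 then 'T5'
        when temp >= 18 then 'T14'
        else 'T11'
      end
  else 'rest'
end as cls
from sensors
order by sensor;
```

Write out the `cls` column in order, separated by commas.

T13, rest, T7, T8, T11, T8, T8, T8, rest, T14

sensor=A: status='offline' → inner[ELSE] → T13
sensor=C: status='fail' → outer ELSE → rest
sensor=E: status='offline' → inner[battery >= 5] → T7
sensor=F: status='offline' → inner[battery >= 34] → T8
sensor=J: status='warn' → inner[ELSE] → T11
sensor=K: status='offline' → inner[battery >= 34] → T8
sensor=T: status='offline' → inner[battery >= 34] → T8
sensor=V: status='offline' → inner[battery >= 34] → T8
sensor=W: status='ok' → outer ELSE → rest
sensor=Y: status='warn' → inner[temp >= 18] → T14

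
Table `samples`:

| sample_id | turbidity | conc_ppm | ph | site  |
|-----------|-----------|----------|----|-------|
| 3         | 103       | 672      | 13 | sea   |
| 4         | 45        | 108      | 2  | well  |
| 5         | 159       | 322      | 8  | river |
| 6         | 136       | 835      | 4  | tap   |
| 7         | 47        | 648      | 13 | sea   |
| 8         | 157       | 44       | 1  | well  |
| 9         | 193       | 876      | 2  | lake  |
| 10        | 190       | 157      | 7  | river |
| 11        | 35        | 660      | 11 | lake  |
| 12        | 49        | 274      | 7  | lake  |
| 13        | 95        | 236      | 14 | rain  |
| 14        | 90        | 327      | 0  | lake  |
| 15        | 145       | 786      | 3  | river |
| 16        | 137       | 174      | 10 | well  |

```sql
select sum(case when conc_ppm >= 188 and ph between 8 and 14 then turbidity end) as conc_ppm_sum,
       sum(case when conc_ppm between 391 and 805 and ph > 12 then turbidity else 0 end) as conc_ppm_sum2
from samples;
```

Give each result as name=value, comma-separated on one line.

conc_ppm_sum=439, conc_ppm_sum2=150

[conc_ppm_sum: conc_ppm >= 188 and ph between 8 and 14]
sample_id=3: ✓ → 103
sample_id=4: ✗
sample_id=5: ✓ → 159
sample_id=6: ✗
sample_id=7: ✓ → 47
sample_id=8: ✗
sample_id=9: ✗
sample_id=10: ✗
sample_id=11: ✓ → 35
sample_id=12: ✗
sample_id=13: ✓ → 95
sample_id=14: ✗
sample_id=15: ✗
sample_id=16: ✗
conc_ppm_sum = 103 + 159 + 47 + 35 + 95 = 439
—
[conc_ppm_sum2: conc_ppm between 391 and 805 and ph > 12]
sample_id=3: ✓ → 103
sample_id=4: ✗
sample_id=5: ✗
sample_id=6: ✗
sample_id=7: ✓ → 47
sample_id=8: ✗
sample_id=9: ✗
sample_id=10: ✗
sample_id=11: ✗
sample_id=12: ✗
sample_id=13: ✗
sample_id=14: ✗
sample_id=15: ✗
sample_id=16: ✗
conc_ppm_sum2 = 103 + 47 = 150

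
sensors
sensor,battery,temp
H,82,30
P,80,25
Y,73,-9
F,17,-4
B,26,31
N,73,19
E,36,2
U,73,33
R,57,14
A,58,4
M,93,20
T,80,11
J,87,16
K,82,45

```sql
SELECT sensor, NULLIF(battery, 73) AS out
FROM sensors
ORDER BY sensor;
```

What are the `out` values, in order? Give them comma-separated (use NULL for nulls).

58, 26, 36, 17, 82, 87, 82, 93, NULL, 80, 57, 80, NULL, NULL

sensor=A: battery=58 vs 73: differ → 58
sensor=B: battery=26 vs 73: differ → 26
sensor=E: battery=36 vs 73: differ → 36
sensor=F: battery=17 vs 73: differ → 17
sensor=H: battery=82 vs 73: differ → 82
sensor=J: battery=87 vs 73: differ → 87
sensor=K: battery=82 vs 73: differ → 82
sensor=M: battery=93 vs 73: differ → 93
sensor=N: battery=73 vs 73: equal → NULL
sensor=P: battery=80 vs 73: differ → 80
sensor=R: battery=57 vs 73: differ → 57
sensor=T: battery=80 vs 73: differ → 80
sensor=U: battery=73 vs 73: equal → NULL
sensor=Y: battery=73 vs 73: equal → NULL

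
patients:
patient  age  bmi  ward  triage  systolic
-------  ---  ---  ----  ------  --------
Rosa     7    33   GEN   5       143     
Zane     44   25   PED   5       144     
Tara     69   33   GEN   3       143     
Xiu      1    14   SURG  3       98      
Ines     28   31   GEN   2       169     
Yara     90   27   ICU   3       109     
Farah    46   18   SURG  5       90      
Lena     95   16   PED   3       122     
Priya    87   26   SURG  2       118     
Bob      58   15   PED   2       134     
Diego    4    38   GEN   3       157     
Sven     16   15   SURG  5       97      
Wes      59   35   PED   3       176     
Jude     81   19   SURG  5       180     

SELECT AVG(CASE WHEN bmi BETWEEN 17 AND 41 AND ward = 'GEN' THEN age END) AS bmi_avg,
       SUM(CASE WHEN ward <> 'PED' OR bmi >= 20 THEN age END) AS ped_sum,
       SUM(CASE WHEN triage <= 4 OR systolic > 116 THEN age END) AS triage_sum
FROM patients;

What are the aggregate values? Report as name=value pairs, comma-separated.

bmi_avg=27, ped_sum=532, triage_sum=623

[bmi_avg: bmi BETWEEN 17 AND 41 AND ward = 'GEN']
patient=Rosa: ✓ → 7
patient=Zane: ✗
patient=Tara: ✓ → 69
patient=Xiu: ✗
patient=Ines: ✓ → 28
patient=Yara: ✗
patient=Farah: ✗
patient=Lena: ✗
patient=Priya: ✗
patient=Bob: ✗
patient=Diego: ✓ → 4
patient=Sven: ✗
patient=Wes: ✗
patient=Jude: ✗
bmi_avg = (7 + 69 + 28 + 4) / 4 = 27
—
[ped_sum: ward <> 'PED' OR bmi >= 20]
patient=Rosa: ✓ → 7
patient=Zane: ✓ → 44
patient=Tara: ✓ → 69
patient=Xiu: ✓ → 1
patient=Ines: ✓ → 28
patient=Yara: ✓ → 90
patient=Farah: ✓ → 46
patient=Lena: ✗
patient=Priya: ✓ → 87
patient=Bob: ✗
patient=Diego: ✓ → 4
patient=Sven: ✓ → 16
patient=Wes: ✓ → 59
patient=Jude: ✓ → 81
ped_sum = 7 + 44 + 69 + 1 + 28 + 90 + 46 + 87 + 4 + 16 + 59 + 81 = 532
—
[triage_sum: triage <= 4 OR systolic > 116]
patient=Rosa: ✓ → 7
patient=Zane: ✓ → 44
patient=Tara: ✓ → 69
patient=Xiu: ✓ → 1
patient=Ines: ✓ → 28
patient=Yara: ✓ → 90
patient=Farah: ✗
patient=Lena: ✓ → 95
patient=Priya: ✓ → 87
patient=Bob: ✓ → 58
patient=Diego: ✓ → 4
patient=Sven: ✗
patient=Wes: ✓ → 59
patient=Jude: ✓ → 81
triage_sum = 7 + 44 + 69 + 1 + 28 + 90 + 95 + 87 + 58 + 4 + 59 + 81 = 623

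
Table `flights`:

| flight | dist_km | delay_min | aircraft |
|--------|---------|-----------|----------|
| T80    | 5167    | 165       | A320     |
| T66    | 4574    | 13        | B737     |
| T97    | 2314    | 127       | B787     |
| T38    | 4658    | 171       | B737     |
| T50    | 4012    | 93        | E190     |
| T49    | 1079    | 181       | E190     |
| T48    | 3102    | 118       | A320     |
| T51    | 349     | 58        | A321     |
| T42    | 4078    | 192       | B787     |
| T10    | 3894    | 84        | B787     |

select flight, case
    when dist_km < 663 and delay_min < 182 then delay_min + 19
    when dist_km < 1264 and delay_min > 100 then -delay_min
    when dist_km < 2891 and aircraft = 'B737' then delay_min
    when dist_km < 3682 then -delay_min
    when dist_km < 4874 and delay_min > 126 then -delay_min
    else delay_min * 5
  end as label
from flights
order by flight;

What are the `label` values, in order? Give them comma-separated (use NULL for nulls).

420, -171, -192, -118, -181, 465, 77, 65, 825, -127

flight=T10: ELSE → 420
flight=T38: dist_km < 4874 and delay_min > 126 → -171
flight=T42: dist_km < 4874 and delay_min > 126 → -192
flight=T48: dist_km < 3682 → -118
flight=T49: dist_km < 1264 and delay_min > 100 → -181
flight=T50: ELSE → 465
flight=T51: dist_km < 663 and delay_min < 182 → 77
flight=T66: ELSE → 65
flight=T80: ELSE → 825
flight=T97: dist_km < 3682 → -127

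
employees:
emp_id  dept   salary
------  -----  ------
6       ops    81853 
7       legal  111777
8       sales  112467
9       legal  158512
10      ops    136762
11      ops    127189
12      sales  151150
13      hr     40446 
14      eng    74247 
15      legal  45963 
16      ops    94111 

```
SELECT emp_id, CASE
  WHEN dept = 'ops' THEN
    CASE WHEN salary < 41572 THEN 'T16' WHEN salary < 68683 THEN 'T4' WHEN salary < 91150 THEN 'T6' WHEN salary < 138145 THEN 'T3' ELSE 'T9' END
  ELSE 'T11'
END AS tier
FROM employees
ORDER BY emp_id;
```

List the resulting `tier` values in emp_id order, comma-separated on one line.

T6, T11, T11, T11, T3, T3, T11, T11, T11, T11, T3

emp_id=6: dept='ops' → inner[salary < 91150] → T6
emp_id=7: dept='legal' → outer ELSE → T11
emp_id=8: dept='sales' → outer ELSE → T11
emp_id=9: dept='legal' → outer ELSE → T11
emp_id=10: dept='ops' → inner[salary < 138145] → T3
emp_id=11: dept='ops' → inner[salary < 138145] → T3
emp_id=12: dept='sales' → outer ELSE → T11
emp_id=13: dept='hr' → outer ELSE → T11
emp_id=14: dept='eng' → outer ELSE → T11
emp_id=15: dept='legal' → outer ELSE → T11
emp_id=16: dept='ops' → inner[salary < 138145] → T3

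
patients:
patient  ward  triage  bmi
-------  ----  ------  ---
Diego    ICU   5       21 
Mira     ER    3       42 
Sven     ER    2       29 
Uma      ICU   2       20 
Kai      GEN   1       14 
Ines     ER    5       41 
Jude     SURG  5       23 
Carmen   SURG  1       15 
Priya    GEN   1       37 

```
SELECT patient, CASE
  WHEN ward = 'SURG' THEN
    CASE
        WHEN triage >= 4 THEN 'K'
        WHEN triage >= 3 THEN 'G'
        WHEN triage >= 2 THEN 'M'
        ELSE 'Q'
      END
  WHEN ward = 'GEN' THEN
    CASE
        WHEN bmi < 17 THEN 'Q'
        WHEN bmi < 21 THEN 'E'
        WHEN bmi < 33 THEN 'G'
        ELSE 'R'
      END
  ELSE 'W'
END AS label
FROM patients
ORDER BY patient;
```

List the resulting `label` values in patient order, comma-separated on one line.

patient=Carmen: ward='SURG' → inner[ELSE] → Q
patient=Diego: ward='ICU' → outer ELSE → W
patient=Ines: ward='ER' → outer ELSE → W
patient=Jude: ward='SURG' → inner[triage >= 4] → K
patient=Kai: ward='GEN' → inner[bmi < 17] → Q
patient=Mira: ward='ER' → outer ELSE → W
patient=Priya: ward='GEN' → inner[ELSE] → R
patient=Sven: ward='ER' → outer ELSE → W
patient=Uma: ward='ICU' → outer ELSE → W

Q, W, W, K, Q, W, R, W, W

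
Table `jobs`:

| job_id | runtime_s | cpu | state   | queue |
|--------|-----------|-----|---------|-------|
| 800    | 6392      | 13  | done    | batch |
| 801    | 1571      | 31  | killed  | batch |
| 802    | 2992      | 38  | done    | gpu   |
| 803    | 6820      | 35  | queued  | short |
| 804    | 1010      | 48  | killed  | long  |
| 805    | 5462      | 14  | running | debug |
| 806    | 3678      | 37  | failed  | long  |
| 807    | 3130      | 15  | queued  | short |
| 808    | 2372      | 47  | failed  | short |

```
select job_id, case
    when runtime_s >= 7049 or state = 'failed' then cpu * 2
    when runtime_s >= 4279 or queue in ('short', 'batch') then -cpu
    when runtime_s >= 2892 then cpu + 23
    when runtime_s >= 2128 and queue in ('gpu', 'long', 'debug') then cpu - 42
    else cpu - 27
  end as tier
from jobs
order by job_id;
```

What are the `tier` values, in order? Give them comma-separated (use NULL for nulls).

-13, -31, 61, -35, 21, -14, 74, -15, 94

job_id=800: runtime_s >= 4279 or queue in ('short', 'batch') → -13
job_id=801: runtime_s >= 4279 or queue in ('short', 'batch') → -31
job_id=802: runtime_s >= 2892 → 61
job_id=803: runtime_s >= 4279 or queue in ('short', 'batch') → -35
job_id=804: ELSE → 21
job_id=805: runtime_s >= 4279 or queue in ('short', 'batch') → -14
job_id=806: runtime_s >= 7049 or state = 'failed' → 74
job_id=807: runtime_s >= 4279 or queue in ('short', 'batch') → -15
job_id=808: runtime_s >= 7049 or state = 'failed' → 94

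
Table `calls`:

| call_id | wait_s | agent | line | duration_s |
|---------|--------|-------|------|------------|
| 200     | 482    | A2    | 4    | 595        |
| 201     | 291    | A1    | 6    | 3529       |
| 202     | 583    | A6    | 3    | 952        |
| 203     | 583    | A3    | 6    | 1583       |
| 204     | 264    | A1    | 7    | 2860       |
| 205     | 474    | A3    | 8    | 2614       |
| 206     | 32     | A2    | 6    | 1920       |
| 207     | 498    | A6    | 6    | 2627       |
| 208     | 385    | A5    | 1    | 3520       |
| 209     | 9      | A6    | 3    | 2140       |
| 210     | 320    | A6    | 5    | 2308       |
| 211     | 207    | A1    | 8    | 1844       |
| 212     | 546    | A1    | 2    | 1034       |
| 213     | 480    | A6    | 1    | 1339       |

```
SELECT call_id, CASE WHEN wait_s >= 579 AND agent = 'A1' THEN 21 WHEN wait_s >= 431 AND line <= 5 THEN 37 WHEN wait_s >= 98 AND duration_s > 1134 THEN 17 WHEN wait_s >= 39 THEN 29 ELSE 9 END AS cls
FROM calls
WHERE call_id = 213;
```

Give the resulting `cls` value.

37

call_id = 213: wait_s=480, agent=A6, line=1, duration_s=1339.
wait_s >= 579 AND agent = 'A1' → false
wait_s >= 431 AND line <= 5 → true → 37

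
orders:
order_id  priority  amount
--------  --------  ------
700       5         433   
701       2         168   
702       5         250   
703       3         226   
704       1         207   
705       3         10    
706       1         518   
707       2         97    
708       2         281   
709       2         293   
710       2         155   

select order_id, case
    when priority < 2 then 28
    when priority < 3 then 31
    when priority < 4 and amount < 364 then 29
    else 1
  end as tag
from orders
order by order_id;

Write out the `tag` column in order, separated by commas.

1, 31, 1, 29, 28, 29, 28, 31, 31, 31, 31

order_id=700: ELSE → 1
order_id=701: priority < 3 → 31
order_id=702: ELSE → 1
order_id=703: priority < 4 and amount < 364 → 29
order_id=704: priority < 2 → 28
order_id=705: priority < 4 and amount < 364 → 29
order_id=706: priority < 2 → 28
order_id=707: priority < 3 → 31
order_id=708: priority < 3 → 31
order_id=709: priority < 3 → 31
order_id=710: priority < 3 → 31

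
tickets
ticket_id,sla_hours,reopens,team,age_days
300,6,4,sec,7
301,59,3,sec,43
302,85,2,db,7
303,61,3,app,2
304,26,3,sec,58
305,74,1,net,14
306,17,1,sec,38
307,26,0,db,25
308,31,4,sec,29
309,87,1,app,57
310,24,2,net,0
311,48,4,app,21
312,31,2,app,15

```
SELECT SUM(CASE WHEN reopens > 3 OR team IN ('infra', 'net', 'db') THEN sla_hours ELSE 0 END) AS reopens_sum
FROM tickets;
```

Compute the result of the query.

294

ticket_id=300: ✓ → 6
ticket_id=301: ✗
ticket_id=302: ✓ → 85
ticket_id=303: ✗
ticket_id=304: ✗
ticket_id=305: ✓ → 74
ticket_id=306: ✗
ticket_id=307: ✓ → 26
ticket_id=308: ✓ → 31
ticket_id=309: ✗
ticket_id=310: ✓ → 24
ticket_id=311: ✓ → 48
ticket_id=312: ✗
reopens_sum = 6 + 85 + 74 + 26 + 31 + 24 + 48 = 294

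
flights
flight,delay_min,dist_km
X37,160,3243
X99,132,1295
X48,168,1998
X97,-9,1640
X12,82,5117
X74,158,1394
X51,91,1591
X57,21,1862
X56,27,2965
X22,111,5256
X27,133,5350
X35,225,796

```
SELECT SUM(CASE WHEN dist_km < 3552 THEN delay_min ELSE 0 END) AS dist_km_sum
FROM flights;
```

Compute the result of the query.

973

flight=X37: ✓ → 160
flight=X99: ✓ → 132
flight=X48: ✓ → 168
flight=X97: ✓ → -9
flight=X12: ✗
flight=X74: ✓ → 158
flight=X51: ✓ → 91
flight=X57: ✓ → 21
flight=X56: ✓ → 27
flight=X22: ✗
flight=X27: ✗
flight=X35: ✓ → 225
dist_km_sum = 160 + 132 + 168 + -9 + 158 + 91 + 21 + 27 + 225 = 973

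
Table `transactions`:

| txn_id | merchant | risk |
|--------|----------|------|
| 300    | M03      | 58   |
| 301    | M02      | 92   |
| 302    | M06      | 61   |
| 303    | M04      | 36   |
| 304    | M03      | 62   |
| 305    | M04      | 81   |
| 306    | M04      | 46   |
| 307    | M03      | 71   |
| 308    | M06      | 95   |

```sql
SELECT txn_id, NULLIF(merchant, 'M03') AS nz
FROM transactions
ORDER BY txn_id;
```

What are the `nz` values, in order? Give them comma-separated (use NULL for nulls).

txn_id=300: merchant=M03 vs M03: equal → NULL
txn_id=301: merchant=M02 vs M03: differ → M02
txn_id=302: merchant=M06 vs M03: differ → M06
txn_id=303: merchant=M04 vs M03: differ → M04
txn_id=304: merchant=M03 vs M03: equal → NULL
txn_id=305: merchant=M04 vs M03: differ → M04
txn_id=306: merchant=M04 vs M03: differ → M04
txn_id=307: merchant=M03 vs M03: equal → NULL
txn_id=308: merchant=M06 vs M03: differ → M06

NULL, M02, M06, M04, NULL, M04, M04, NULL, M06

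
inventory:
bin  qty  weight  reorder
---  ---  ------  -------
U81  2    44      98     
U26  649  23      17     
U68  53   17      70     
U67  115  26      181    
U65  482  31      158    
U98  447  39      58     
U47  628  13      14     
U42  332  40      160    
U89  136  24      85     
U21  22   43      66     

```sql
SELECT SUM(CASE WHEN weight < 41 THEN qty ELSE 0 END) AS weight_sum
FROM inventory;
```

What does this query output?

2842

bin=U81: ✗
bin=U26: ✓ → 649
bin=U68: ✓ → 53
bin=U67: ✓ → 115
bin=U65: ✓ → 482
bin=U98: ✓ → 447
bin=U47: ✓ → 628
bin=U42: ✓ → 332
bin=U89: ✓ → 136
bin=U21: ✗
weight_sum = 649 + 53 + 115 + 482 + 447 + 628 + 332 + 136 = 2842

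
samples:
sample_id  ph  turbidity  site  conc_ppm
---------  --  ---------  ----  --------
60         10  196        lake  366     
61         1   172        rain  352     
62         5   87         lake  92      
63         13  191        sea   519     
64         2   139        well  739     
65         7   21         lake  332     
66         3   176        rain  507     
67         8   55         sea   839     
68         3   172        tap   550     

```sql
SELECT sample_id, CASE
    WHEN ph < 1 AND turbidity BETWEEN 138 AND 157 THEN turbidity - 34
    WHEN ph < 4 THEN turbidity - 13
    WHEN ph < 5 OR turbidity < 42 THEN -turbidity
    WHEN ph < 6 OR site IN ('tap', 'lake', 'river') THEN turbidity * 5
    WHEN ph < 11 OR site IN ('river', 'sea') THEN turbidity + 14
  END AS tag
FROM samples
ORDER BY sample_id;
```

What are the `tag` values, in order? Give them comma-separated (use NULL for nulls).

sample_id=60: ph < 6 OR site IN ('tap', 'lake', 'river') → 980
sample_id=61: ph < 4 → 159
sample_id=62: ph < 6 OR site IN ('tap', 'lake', 'river') → 435
sample_id=63: ph < 11 OR site IN ('river', 'sea') → 205
sample_id=64: ph < 4 → 126
sample_id=65: ph < 5 OR turbidity < 42 → -21
sample_id=66: ph < 4 → 163
sample_id=67: ph < 11 OR site IN ('river', 'sea') → 69
sample_id=68: ph < 4 → 159

980, 159, 435, 205, 126, -21, 163, 69, 159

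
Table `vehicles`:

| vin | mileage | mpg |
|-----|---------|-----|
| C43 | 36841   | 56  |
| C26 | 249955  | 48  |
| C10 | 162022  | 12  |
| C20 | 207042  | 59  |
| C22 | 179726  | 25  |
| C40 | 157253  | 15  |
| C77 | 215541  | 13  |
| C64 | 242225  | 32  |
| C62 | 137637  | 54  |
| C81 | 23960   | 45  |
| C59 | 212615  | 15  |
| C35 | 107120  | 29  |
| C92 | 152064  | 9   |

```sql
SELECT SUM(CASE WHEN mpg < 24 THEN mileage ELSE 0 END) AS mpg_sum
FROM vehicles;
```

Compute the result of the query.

vin=C43: ✗
vin=C26: ✗
vin=C10: ✓ → 162022
vin=C20: ✗
vin=C22: ✗
vin=C40: ✓ → 157253
vin=C77: ✓ → 215541
vin=C64: ✗
vin=C62: ✗
vin=C81: ✗
vin=C59: ✓ → 212615
vin=C35: ✗
vin=C92: ✓ → 152064
mpg_sum = 162022 + 157253 + 215541 + 212615 + 152064 = 899495

899495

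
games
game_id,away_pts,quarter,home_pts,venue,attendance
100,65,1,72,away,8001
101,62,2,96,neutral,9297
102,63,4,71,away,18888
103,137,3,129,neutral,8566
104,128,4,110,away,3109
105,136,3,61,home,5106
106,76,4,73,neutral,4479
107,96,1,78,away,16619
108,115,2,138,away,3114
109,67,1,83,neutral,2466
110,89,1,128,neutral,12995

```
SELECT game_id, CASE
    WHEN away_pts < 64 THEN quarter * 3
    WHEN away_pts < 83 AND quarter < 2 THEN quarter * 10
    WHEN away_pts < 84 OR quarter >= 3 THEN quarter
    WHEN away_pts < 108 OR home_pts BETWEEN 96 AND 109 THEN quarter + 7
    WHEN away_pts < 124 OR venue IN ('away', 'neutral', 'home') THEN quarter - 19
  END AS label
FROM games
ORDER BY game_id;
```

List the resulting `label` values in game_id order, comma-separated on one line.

game_id=100: away_pts < 83 AND quarter < 2 → 10
game_id=101: away_pts < 64 → 6
game_id=102: away_pts < 64 → 12
game_id=103: away_pts < 84 OR quarter >= 3 → 3
game_id=104: away_pts < 84 OR quarter >= 3 → 4
game_id=105: away_pts < 84 OR quarter >= 3 → 3
game_id=106: away_pts < 84 OR quarter >= 3 → 4
game_id=107: away_pts < 108 OR home_pts BETWEEN 96 AND 109 → 8
game_id=108: away_pts < 124 OR venue IN ('away', 'neutral', 'home') → -17
game_id=109: away_pts < 83 AND quarter < 2 → 10
game_id=110: away_pts < 108 OR home_pts BETWEEN 96 AND 109 → 8

10, 6, 12, 3, 4, 3, 4, 8, -17, 10, 8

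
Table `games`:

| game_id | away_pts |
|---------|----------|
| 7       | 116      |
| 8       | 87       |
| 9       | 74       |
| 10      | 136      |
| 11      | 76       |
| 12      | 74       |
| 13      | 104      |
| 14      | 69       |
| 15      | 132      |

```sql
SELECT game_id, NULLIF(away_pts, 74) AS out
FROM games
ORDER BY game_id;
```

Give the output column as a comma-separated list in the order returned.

116, 87, NULL, 136, 76, NULL, 104, 69, 132

game_id=7: away_pts=116 vs 74: differ → 116
game_id=8: away_pts=87 vs 74: differ → 87
game_id=9: away_pts=74 vs 74: equal → NULL
game_id=10: away_pts=136 vs 74: differ → 136
game_id=11: away_pts=76 vs 74: differ → 76
game_id=12: away_pts=74 vs 74: equal → NULL
game_id=13: away_pts=104 vs 74: differ → 104
game_id=14: away_pts=69 vs 74: differ → 69
game_id=15: away_pts=132 vs 74: differ → 132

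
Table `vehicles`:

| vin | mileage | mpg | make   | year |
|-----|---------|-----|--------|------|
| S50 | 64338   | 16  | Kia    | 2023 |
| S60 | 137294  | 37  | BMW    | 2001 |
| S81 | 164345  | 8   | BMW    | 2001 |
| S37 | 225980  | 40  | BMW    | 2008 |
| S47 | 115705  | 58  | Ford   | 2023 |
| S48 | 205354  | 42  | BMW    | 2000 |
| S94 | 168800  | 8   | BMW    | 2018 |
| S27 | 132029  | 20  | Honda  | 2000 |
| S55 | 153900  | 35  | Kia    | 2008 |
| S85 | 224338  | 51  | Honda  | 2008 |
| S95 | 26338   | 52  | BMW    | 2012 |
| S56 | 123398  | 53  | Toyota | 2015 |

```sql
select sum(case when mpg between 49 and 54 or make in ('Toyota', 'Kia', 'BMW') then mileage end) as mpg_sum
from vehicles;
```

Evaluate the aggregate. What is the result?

vin=S50: ✓ → 64338
vin=S60: ✓ → 137294
vin=S81: ✓ → 164345
vin=S37: ✓ → 225980
vin=S47: ✗
vin=S48: ✓ → 205354
vin=S94: ✓ → 168800
vin=S27: ✗
vin=S55: ✓ → 153900
vin=S85: ✓ → 224338
vin=S95: ✓ → 26338
vin=S56: ✓ → 123398
mpg_sum = 64338 + 137294 + 164345 + 225980 + 205354 + 168800 + 153900 + 224338 + 26338 + 123398 = 1494085

1494085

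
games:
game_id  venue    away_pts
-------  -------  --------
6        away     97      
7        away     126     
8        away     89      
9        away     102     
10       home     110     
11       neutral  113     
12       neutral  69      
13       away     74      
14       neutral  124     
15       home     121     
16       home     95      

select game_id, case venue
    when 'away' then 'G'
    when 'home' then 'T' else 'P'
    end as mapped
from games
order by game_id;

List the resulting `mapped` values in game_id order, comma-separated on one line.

G, G, G, G, T, P, P, G, P, T, T

game_id=6: venue='away' → G
game_id=7: venue='away' → G
game_id=8: venue='away' → G
game_id=9: venue='away' → G
game_id=10: venue='home' → T
game_id=11: ELSE → P
game_id=12: ELSE → P
game_id=13: venue='away' → G
game_id=14: ELSE → P
game_id=15: venue='home' → T
game_id=16: venue='home' → T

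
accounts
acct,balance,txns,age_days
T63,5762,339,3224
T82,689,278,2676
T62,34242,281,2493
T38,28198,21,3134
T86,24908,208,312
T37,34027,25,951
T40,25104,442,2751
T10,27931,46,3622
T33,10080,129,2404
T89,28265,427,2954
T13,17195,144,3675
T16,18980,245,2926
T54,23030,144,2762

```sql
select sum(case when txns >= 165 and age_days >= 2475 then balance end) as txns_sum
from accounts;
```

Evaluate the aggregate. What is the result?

acct=T63: ✓ → 5762
acct=T82: ✓ → 689
acct=T62: ✓ → 34242
acct=T38: ✗
acct=T86: ✗
acct=T37: ✗
acct=T40: ✓ → 25104
acct=T10: ✗
acct=T33: ✗
acct=T89: ✓ → 28265
acct=T13: ✗
acct=T16: ✓ → 18980
acct=T54: ✗
txns_sum = 5762 + 689 + 34242 + 25104 + 28265 + 18980 = 113042

113042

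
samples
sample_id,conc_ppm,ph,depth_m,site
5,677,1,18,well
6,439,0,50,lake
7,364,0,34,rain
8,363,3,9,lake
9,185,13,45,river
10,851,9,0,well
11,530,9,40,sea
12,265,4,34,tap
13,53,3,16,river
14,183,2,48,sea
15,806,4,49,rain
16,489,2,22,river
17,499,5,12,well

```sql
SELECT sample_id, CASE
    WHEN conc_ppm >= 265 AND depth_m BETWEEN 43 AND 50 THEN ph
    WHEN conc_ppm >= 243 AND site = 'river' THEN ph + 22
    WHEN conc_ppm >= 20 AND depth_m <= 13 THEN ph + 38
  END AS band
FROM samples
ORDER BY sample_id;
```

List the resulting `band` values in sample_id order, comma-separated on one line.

sample_id=5: (no match → NULL) → NULL
sample_id=6: conc_ppm >= 265 AND depth_m BETWEEN 43 AND 50 → 0
sample_id=7: (no match → NULL) → NULL
sample_id=8: conc_ppm >= 20 AND depth_m <= 13 → 41
sample_id=9: (no match → NULL) → NULL
sample_id=10: conc_ppm >= 20 AND depth_m <= 13 → 47
sample_id=11: (no match → NULL) → NULL
sample_id=12: (no match → NULL) → NULL
sample_id=13: (no match → NULL) → NULL
sample_id=14: (no match → NULL) → NULL
sample_id=15: conc_ppm >= 265 AND depth_m BETWEEN 43 AND 50 → 4
sample_id=16: conc_ppm >= 243 AND site = 'river' → 24
sample_id=17: conc_ppm >= 20 AND depth_m <= 13 → 43

NULL, 0, NULL, 41, NULL, 47, NULL, NULL, NULL, NULL, 4, 24, 43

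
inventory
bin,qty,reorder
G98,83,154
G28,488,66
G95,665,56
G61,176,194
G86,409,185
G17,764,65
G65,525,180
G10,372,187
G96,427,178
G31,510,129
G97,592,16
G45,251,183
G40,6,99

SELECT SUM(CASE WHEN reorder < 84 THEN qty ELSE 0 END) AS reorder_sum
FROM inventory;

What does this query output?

2509

bin=G98: ✗
bin=G28: ✓ → 488
bin=G95: ✓ → 665
bin=G61: ✗
bin=G86: ✗
bin=G17: ✓ → 764
bin=G65: ✗
bin=G10: ✗
bin=G96: ✗
bin=G31: ✗
bin=G97: ✓ → 592
bin=G45: ✗
bin=G40: ✗
reorder_sum = 488 + 665 + 764 + 592 = 2509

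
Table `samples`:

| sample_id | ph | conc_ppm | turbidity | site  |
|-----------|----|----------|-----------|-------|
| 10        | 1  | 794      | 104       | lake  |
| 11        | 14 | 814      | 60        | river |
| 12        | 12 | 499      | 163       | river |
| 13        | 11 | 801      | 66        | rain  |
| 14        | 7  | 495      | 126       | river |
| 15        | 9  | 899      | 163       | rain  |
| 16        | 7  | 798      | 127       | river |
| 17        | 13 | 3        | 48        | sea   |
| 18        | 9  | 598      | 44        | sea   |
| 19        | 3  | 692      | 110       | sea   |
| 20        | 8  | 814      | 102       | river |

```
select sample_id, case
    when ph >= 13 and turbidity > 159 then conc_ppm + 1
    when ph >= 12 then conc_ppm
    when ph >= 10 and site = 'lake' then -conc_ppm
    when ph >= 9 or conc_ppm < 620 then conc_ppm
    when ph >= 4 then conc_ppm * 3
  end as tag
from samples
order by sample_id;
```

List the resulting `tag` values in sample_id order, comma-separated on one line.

sample_id=10: (no match → NULL) → NULL
sample_id=11: ph >= 12 → 814
sample_id=12: ph >= 12 → 499
sample_id=13: ph >= 9 or conc_ppm < 620 → 801
sample_id=14: ph >= 9 or conc_ppm < 620 → 495
sample_id=15: ph >= 9 or conc_ppm < 620 → 899
sample_id=16: ph >= 4 → 2394
sample_id=17: ph >= 12 → 3
sample_id=18: ph >= 9 or conc_ppm < 620 → 598
sample_id=19: (no match → NULL) → NULL
sample_id=20: ph >= 4 → 2442

NULL, 814, 499, 801, 495, 899, 2394, 3, 598, NULL, 2442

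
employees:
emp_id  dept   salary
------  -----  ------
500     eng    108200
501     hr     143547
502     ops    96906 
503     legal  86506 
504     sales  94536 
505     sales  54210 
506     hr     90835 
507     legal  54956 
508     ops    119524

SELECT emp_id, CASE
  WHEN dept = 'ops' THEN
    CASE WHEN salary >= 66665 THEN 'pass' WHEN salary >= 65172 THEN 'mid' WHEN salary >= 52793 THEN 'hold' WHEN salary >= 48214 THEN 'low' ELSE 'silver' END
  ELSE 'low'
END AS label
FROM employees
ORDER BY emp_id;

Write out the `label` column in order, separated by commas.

emp_id=500: dept='eng' → outer ELSE → low
emp_id=501: dept='hr' → outer ELSE → low
emp_id=502: dept='ops' → inner[salary >= 66665] → pass
emp_id=503: dept='legal' → outer ELSE → low
emp_id=504: dept='sales' → outer ELSE → low
emp_id=505: dept='sales' → outer ELSE → low
emp_id=506: dept='hr' → outer ELSE → low
emp_id=507: dept='legal' → outer ELSE → low
emp_id=508: dept='ops' → inner[salary >= 66665] → pass

low, low, pass, low, low, low, low, low, pass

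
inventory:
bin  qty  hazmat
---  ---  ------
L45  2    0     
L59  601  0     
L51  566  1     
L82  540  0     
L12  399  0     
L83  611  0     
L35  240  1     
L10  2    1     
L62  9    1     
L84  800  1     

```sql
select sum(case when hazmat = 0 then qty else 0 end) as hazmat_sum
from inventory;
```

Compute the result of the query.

2153

bin=L45: ✓ → 2
bin=L59: ✓ → 601
bin=L51: ✗
bin=L82: ✓ → 540
bin=L12: ✓ → 399
bin=L83: ✓ → 611
bin=L35: ✗
bin=L10: ✗
bin=L62: ✗
bin=L84: ✗
hazmat_sum = 2 + 601 + 540 + 399 + 611 = 2153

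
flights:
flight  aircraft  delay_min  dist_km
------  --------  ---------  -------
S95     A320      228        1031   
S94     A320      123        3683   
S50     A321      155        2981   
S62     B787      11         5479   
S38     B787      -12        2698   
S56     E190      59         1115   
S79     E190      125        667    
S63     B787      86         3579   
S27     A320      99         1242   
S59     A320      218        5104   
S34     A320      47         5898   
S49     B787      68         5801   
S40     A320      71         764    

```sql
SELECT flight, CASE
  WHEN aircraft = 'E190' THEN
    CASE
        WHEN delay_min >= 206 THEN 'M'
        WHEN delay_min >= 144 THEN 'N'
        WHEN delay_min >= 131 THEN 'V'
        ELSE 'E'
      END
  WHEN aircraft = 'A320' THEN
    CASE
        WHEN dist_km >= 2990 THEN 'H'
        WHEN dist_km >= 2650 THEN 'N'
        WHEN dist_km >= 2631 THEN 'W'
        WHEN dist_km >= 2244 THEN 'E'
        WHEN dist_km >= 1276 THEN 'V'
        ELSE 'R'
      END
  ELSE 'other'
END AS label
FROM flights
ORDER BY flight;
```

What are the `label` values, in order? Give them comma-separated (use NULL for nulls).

flight=S27: aircraft='A320' → inner[ELSE] → R
flight=S34: aircraft='A320' → inner[dist_km >= 2990] → H
flight=S38: aircraft='B787' → outer ELSE → other
flight=S40: aircraft='A320' → inner[ELSE] → R
flight=S49: aircraft='B787' → outer ELSE → other
flight=S50: aircraft='A321' → outer ELSE → other
flight=S56: aircraft='E190' → inner[ELSE] → E
flight=S59: aircraft='A320' → inner[dist_km >= 2990] → H
flight=S62: aircraft='B787' → outer ELSE → other
flight=S63: aircraft='B787' → outer ELSE → other
flight=S79: aircraft='E190' → inner[ELSE] → E
flight=S94: aircraft='A320' → inner[dist_km >= 2990] → H
flight=S95: aircraft='A320' → inner[ELSE] → R

R, H, other, R, other, other, E, H, other, other, E, H, R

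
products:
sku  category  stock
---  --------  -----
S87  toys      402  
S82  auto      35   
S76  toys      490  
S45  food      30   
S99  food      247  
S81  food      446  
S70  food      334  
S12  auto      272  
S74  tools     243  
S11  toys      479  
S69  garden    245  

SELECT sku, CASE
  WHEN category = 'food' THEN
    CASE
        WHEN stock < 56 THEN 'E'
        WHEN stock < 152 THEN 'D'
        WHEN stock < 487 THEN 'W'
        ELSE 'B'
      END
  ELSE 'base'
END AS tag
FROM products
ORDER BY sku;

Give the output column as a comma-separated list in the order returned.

base, base, E, base, W, base, base, W, base, base, W

sku=S11: category='toys' → outer ELSE → base
sku=S12: category='auto' → outer ELSE → base
sku=S45: category='food' → inner[stock < 56] → E
sku=S69: category='garden' → outer ELSE → base
sku=S70: category='food' → inner[stock < 487] → W
sku=S74: category='tools' → outer ELSE → base
sku=S76: category='toys' → outer ELSE → base
sku=S81: category='food' → inner[stock < 487] → W
sku=S82: category='auto' → outer ELSE → base
sku=S87: category='toys' → outer ELSE → base
sku=S99: category='food' → inner[stock < 487] → W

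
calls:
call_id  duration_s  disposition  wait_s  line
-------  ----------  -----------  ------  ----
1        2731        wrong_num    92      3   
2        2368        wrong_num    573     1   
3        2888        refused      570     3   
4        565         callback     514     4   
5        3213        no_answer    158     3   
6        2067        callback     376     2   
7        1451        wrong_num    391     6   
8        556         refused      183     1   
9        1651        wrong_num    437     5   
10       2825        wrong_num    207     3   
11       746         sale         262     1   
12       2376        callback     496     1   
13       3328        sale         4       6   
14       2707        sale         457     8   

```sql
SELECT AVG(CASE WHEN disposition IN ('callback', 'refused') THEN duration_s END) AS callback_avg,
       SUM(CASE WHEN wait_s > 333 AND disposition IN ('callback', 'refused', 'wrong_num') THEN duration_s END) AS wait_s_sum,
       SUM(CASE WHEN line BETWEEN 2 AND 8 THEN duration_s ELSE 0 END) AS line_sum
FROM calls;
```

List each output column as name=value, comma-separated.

[callback_avg: disposition IN ('callback', 'refused')]
call_id=1: ✗
call_id=2: ✗
call_id=3: ✓ → 2888
call_id=4: ✓ → 565
call_id=5: ✗
call_id=6: ✓ → 2067
call_id=7: ✗
call_id=8: ✓ → 556
call_id=9: ✗
call_id=10: ✗
call_id=11: ✗
call_id=12: ✓ → 2376
call_id=13: ✗
call_id=14: ✗
callback_avg = (2888 + 565 + 2067 + 556 + 2376) / 5 = 1690.4
—
[wait_s_sum: wait_s > 333 AND disposition IN ('callback', 'refused', 'wrong_num')]
call_id=1: ✗
call_id=2: ✓ → 2368
call_id=3: ✓ → 2888
call_id=4: ✓ → 565
call_id=5: ✗
call_id=6: ✓ → 2067
call_id=7: ✓ → 1451
call_id=8: ✗
call_id=9: ✓ → 1651
call_id=10: ✗
call_id=11: ✗
call_id=12: ✓ → 2376
call_id=13: ✗
call_id=14: ✗
wait_s_sum = 2368 + 2888 + 565 + 2067 + 1451 + 1651 + 2376 = 13366
—
[line_sum: line BETWEEN 2 AND 8]
call_id=1: ✓ → 2731
call_id=2: ✗
call_id=3: ✓ → 2888
call_id=4: ✓ → 565
call_id=5: ✓ → 3213
call_id=6: ✓ → 2067
call_id=7: ✓ → 1451
call_id=8: ✗
call_id=9: ✓ → 1651
call_id=10: ✓ → 2825
call_id=11: ✗
call_id=12: ✗
call_id=13: ✓ → 3328
call_id=14: ✓ → 2707
line_sum = 2731 + 2888 + 565 + 3213 + 2067 + 1451 + 1651 + 2825 + 3328 + 2707 = 23426

callback_avg=1690.4, wait_s_sum=13366, line_sum=23426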